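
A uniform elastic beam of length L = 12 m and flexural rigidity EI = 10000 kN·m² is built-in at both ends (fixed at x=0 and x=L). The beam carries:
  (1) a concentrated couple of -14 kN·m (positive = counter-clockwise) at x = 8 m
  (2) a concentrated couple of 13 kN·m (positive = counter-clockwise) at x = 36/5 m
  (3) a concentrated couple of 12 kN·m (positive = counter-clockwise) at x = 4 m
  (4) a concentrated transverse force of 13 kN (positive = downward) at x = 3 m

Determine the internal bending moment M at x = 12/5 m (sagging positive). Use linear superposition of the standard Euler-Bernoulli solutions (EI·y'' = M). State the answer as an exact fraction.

M(12/5) = 48629/6000 kN·m

Load 1 — applied couple M₀=-14 kN·m at a=8 m (b=L-a=4):
  M_1 = R_Ax - M_A  [x≤a] with R_A=-14/9, M_A=-14/3 = (-14/9)·(12/5) - (-14/3) = 14/15 kN·m
Load 2 — applied couple M₀=13 kN·m at a=36/5 m (b=L-a=24/5):
  M_2 = R_Ax - M_A  [x≤a] with R_A=39/25, M_A=104/25 = (39/25)·(12/5) - (104/25) = -52/125 kN·m
Load 3 — applied couple M₀=12 kN·m at a=4 m (b=L-a=8):
  M_3 = R_Ax - M_A  [x≤a] with R_A=4/3, M_A=0 = (4/3)·(12/5) - 0 = 16/5 kN·m
Load 4 — point force P=13 kN at a=3 m (b=L-a=9):
  M_4 = Pb²(3a+b)x/L³ - Pab²/L²  [x≤a] = 13·9²·(3·3+9)·(12/5)/12³ - 13·3·9²/12² = 351/80 kN·m
Superposition: M = Σ M_i = 48629/6000 kN·m ≈ 8.104833 kN·m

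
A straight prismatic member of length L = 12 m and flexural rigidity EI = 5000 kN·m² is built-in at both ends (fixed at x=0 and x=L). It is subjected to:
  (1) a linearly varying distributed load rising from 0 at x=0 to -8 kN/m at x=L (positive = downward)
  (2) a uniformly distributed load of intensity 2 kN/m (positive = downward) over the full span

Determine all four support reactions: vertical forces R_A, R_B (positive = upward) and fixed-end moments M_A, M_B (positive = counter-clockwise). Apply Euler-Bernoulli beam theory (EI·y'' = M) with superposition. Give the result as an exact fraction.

Load 1 — triangular load w₀=-8 kN/m (0→w₀ over full span):
  R_A = 3w₀L/20 = 3·(-8)·12/20 = -72/5 kN
  M_A = w₀L²/30 = (-8)·12²/30 = -192/5 kN·m
  R_B = 7w₀L/20 = 7·(-8)·12/20 = -168/5 kN
  M_B = -w₀L²/20 = -(-8)·12²/20 = 288/5 kN·m
Load 2 — uniform load w=2 kN/m over full span:
  R_A = wL/2 = 2·12/2 = 12 kN
  M_A = wL²/12 = 2·12²/12 = 24 kN·m
  R_B = wL/2 = 2·12/2 = 12 kN
  M_B = -wL²/12 = -2·12²/12 = -24 kN·m
Superposition: R_A = -12/5 kN, M_A = -72/5 kN·m, R_B = -108/5 kN, M_B = 168/5 kN·m

R_A = -12/5 kN, M_A = -72/5 kN·m, R_B = -108/5 kN, M_B = 168/5 kN·m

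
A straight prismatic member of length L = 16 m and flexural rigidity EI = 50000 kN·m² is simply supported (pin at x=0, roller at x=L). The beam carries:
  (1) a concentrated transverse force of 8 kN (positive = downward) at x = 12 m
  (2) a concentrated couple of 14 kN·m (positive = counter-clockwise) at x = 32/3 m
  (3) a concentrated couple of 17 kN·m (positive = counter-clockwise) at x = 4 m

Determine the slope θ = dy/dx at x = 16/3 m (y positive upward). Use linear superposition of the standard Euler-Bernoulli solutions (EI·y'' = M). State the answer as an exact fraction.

θ(16/3) = -727/900000 rad

Load 1 — point force P=8 kN at a=12 m (b=L-a=4):
  θ_1 = -Pb(L²-b²-3x²)/(6LEI)  [x≤a] = -8·4·(16²-4²-3·(16/3)²)/(6·16·50000) = -29/28125 rad
Load 2 — applied couple M₀=14 kN·m at a=32/3 m (b=L-a=16/3):
  θ_2 = (M₀x²/(2L)+C₁)/EI  [x≤a] with C₁=M₀(3b²-L²)/(6L)=-224/9 = (14·(16/3)²/(2·16)+(-224/9))/50000 = -7/28125 rad
Load 3 — applied couple M₀=17 kN·m at a=4 m (b=L-a=12):
  θ_3 = (M₀x²/(2L)-M₀(x-a)+C₁)/EI  [x>a] with C₁=M₀(3b²-L²)/(6L)=187/6 = (17·(16/3)²/(2·16)-17·((16/3)-4)+(187/6))/50000 = 17/36000 rad
Superposition: θ = Σ θ_i = -727/900000 rad ≈ -0.000808 rad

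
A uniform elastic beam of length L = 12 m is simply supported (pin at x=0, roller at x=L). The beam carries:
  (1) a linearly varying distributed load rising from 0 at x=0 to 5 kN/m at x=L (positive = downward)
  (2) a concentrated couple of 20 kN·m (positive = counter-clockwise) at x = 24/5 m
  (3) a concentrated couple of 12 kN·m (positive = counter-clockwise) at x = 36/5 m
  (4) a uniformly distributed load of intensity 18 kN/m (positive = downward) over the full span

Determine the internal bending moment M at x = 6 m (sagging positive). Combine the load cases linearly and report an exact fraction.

Load 1 — triangular load w₀=5 kN/m (0→w₀ over full span):
  M_1 = w₀Lx/6 - w₀x³/(6L) = 5·12·6/6 - 5·6³/(6·12) = 45 kN·m
Load 2 — applied couple M₀=20 kN·m at a=24/5 m (b=L-a=36/5):
  M_2 = M₀x/L - M₀  [x>a] = 20·6/12 - 20 = -10 kN·m
Load 3 — applied couple M₀=12 kN·m at a=36/5 m (b=L-a=24/5):
  M_3 = M₀x/L  [x≤a] = 12·6/12 = 6 kN·m
Load 4 — uniform load w=18 kN/m over full span:
  M_4 = wx(L-x)/2 = 18·6·(12-6)/2 = 324 kN·m
Superposition: M = Σ M_i = 365 kN·m ≈ 365.000000 kN·m

M(6) = 365 kN·m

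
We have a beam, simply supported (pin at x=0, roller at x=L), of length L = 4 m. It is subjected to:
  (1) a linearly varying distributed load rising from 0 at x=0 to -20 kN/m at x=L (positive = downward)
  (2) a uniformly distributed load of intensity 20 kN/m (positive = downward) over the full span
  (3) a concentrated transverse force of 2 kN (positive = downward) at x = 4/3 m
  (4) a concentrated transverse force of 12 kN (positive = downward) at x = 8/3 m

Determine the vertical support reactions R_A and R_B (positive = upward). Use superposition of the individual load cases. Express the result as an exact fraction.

R_A = 32 kN, R_B = 22 kN

Load 1 — triangular load w₀=-20 kN/m (0→w₀ over full span):
  R_A = w₀L/6 = (-20)·4/6 = -40/3 kN
  R_B = w₀L/3 = (-20)·4/3 = -80/3 kN
Load 2 — uniform load w=20 kN/m over full span:
  R_A = wL/2 = 20·4/2 = 40 kN
  R_B = wL/2 = 20·4/2 = 40 kN
Load 3 — point force P=2 kN at a=4/3 m (b=L-a=8/3):
  R_A = Pb/L = 2·(8/3)/4 = 4/3 kN
  R_B = Pa/L = 2·(4/3)/4 = 2/3 kN
Load 4 — point force P=12 kN at a=8/3 m (b=L-a=4/3):
  R_A = Pb/L = 12·(4/3)/4 = 4 kN
  R_B = Pa/L = 12·(8/3)/4 = 8 kN
Superposition: R_A = 32 kN, R_B = 22 kN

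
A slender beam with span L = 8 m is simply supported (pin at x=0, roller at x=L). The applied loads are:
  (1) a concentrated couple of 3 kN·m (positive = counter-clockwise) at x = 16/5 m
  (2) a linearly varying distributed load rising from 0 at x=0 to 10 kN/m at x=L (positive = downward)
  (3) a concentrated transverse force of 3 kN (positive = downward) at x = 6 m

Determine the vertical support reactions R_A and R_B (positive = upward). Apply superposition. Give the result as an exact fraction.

R_A = 347/24 kN, R_B = 685/24 kN

Load 1 — applied couple M₀=3 kN·m at a=16/5 m (b=L-a=24/5):
  R_A = M₀/L = 3/8 kN
  R_B = -M₀/L = -3/8 kN
Load 2 — triangular load w₀=10 kN/m (0→w₀ over full span):
  R_A = w₀L/6 = 10·8/6 = 40/3 kN
  R_B = w₀L/3 = 10·8/3 = 80/3 kN
Load 3 — point force P=3 kN at a=6 m (b=L-a=2):
  R_A = Pb/L = 3·2/8 = 3/4 kN
  R_B = Pa/L = 3·6/8 = 9/4 kN
Superposition: R_A = 347/24 kN, R_B = 685/24 kN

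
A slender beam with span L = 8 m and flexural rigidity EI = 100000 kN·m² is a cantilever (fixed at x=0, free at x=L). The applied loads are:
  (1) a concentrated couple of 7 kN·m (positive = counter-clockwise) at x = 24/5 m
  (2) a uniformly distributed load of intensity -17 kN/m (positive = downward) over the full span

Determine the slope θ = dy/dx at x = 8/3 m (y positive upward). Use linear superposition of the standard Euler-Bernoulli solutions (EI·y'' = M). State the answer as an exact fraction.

Load 1 — applied couple M₀=7 kN·m at a=24/5 m (b=L-a=16/5):
  θ_1 = M₀x/EI  [x≤a] = 7·(8/3)/100000 = 7/37500 rad
Load 2 — uniform load w=-17 kN/m over full span:
  θ_2 = -wx(x²-3Lx+3L²)/(6EI) = -(-17)·(8/3)·((8/3)²-3·8·(8/3)+3·8²)/(6·100000) = 2584/253125 rad
Superposition: θ = Σ θ_i = 421/40500 rad ≈ 0.010395 rad

θ(8/3) = 421/40500 rad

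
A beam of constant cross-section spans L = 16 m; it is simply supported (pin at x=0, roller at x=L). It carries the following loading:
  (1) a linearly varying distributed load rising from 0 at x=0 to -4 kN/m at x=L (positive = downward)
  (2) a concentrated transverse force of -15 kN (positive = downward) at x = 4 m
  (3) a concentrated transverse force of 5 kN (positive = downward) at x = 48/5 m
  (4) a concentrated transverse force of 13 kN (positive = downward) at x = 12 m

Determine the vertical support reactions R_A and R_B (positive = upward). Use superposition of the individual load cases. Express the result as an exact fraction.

R_A = -50/3 kN, R_B = -37/3 kN

Load 1 — triangular load w₀=-4 kN/m (0→w₀ over full span):
  R_A = w₀L/6 = (-4)·16/6 = -32/3 kN
  R_B = w₀L/3 = (-4)·16/3 = -64/3 kN
Load 2 — point force P=-15 kN at a=4 m (b=L-a=12):
  R_A = Pb/L = (-15)·12/16 = -45/4 kN
  R_B = Pa/L = (-15)·4/16 = -15/4 kN
Load 3 — point force P=5 kN at a=48/5 m (b=L-a=32/5):
  R_A = Pb/L = 5·(32/5)/16 = 2 kN
  R_B = Pa/L = 5·(48/5)/16 = 3 kN
Load 4 — point force P=13 kN at a=12 m (b=L-a=4):
  R_A = Pb/L = 13·4/16 = 13/4 kN
  R_B = Pa/L = 13·12/16 = 39/4 kN
Superposition: R_A = -50/3 kN, R_B = -37/3 kN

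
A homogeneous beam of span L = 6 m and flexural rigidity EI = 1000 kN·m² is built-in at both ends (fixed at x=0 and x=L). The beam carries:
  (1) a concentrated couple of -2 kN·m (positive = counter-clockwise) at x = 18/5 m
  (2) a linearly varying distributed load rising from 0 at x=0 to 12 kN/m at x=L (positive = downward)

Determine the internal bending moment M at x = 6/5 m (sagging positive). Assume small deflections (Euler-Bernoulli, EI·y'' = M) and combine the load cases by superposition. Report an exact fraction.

M(6/5) = -244/125 kN·m

Load 1 — applied couple M₀=-2 kN·m at a=18/5 m (b=L-a=12/5):
  M_1 = R_Ax - M_A  [x≤a] with R_A=-12/25, M_A=-16/25 = (-12/25)·(6/5) - (-16/25) = 8/125 kN·m
Load 2 — triangular load w₀=12 kN/m (0→w₀ over full span):
  M_2 = 3w₀Lx/20 - w₀L²/30 - w₀x³/(6L) = 3·12·6·(6/5)/20 - 12·6²/30 - 12·(6/5)³/(6·6) = -252/125 kN·m
Superposition: M = Σ M_i = -244/125 kN·m ≈ -1.952000 kN·m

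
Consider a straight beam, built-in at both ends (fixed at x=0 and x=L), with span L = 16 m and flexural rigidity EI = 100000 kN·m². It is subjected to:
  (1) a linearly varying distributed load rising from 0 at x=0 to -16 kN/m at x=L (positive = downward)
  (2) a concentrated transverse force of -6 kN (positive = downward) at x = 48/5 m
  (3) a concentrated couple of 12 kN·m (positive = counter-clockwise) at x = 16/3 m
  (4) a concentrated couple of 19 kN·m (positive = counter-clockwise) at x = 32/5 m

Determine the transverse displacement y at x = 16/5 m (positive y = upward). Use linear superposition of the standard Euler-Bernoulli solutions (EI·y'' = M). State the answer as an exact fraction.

y(16/5) = 31108/5859375 m

Load 1 — triangular load w₀=-16 kN/m (0→w₀ over full span):
  y_1 = -w₀x²(L-x)²(x+2L)/(120LEI) = -(-16)·(16/5)²·(16-(16/5))²·((16/5)+2·16)/(120·16·100000) = 720896/146484375 m
Load 2 — point force P=-6 kN at a=48/5 m (b=L-a=32/5):
  y_2 = -Pb²x²(3aL-(3a+b)x)/(6L³EI)  [x≤a] = -(-6)·(32/5)²·(16/5)²·(3·(48/5)·16-(3·(48/5)+(32/5))·(16/5))/(6·16³·100000) = 17408/48828125 m
Load 3 — applied couple M₀=12 kN·m at a=16/3 m (b=L-a=32/3):
  y_3 = (R_Ax³/6 - M_Ax²/2)/EI  [x≤a] with R_A=1, M_A=0 = (1·(16/5)³/6 - 0·(16/5)²/2)/100000 = 64/1171875 m
Load 4 — applied couple M₀=19 kN·m at a=32/5 m (b=L-a=48/5):
  y_4 = (R_Ax³/6 - M_Ax²/2)/EI  [x≤a] with R_A=171/100, M_A=57/25 = ((171/100)·(16/5)³/6 - (57/25)·(16/5)²/2)/100000 = -228/9765625 m
Superposition: y = Σ y_i = 31108/5859375 m ≈ 0.005309 m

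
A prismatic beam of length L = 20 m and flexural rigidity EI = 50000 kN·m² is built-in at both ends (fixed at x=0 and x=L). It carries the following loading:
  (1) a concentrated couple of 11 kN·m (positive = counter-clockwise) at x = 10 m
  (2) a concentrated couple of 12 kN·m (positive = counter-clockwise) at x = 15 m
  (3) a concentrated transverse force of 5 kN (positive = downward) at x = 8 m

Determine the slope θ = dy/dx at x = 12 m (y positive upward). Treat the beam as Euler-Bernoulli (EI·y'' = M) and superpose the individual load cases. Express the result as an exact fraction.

Load 1 — applied couple M₀=11 kN·m at a=10 m (b=L-a=10):
  θ_1 = (R_Ax²/2 - M_Ax - M₀(x-a))/EI  [x>a] with R_A=33/40, M_A=11/4 = ((33/40)·12²/2 - (11/4)·12 - 11·(12-10))/50000 = 11/125000 rad
Load 2 — applied couple M₀=12 kN·m at a=15 m (b=L-a=5):
  θ_2 = (R_Ax²/2 - M_Ax)/EI  [x≤a] with R_A=27/40, M_A=15/4 = ((27/40)·12²/2 - (15/4)·12)/50000 = 9/125000 rad
Load 3 — point force P=5 kN at a=8 m (b=L-a=12):
  θ_3 = Pa²(L-x)(2bL-(3b+a)(L-x))/(2L³EI)  [x>a] = 5·8²·(20-12)·(2·12·20-(3·12+8)·(20-12))/(2·20³·50000) = 32/78125 rad
Superposition: θ = Σ θ_i = 89/156250 rad ≈ 0.000570 rad

θ(12) = 89/156250 rad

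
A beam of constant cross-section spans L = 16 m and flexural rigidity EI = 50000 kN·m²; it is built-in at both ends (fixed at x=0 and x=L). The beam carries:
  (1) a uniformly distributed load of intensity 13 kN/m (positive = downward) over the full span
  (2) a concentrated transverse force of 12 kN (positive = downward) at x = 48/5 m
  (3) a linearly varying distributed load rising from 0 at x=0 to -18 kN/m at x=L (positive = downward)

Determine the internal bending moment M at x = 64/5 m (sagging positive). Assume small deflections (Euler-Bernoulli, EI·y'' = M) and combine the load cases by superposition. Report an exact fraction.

Load 1 — uniform load w=13 kN/m over full span:
  M_1 = wLx/2 - wL²/12 - wx²/2 = 13·16·(64/5)/2 - 13·16²/12 - 13·(64/5)²/2 = -832/75 kN·m
Load 2 — point force P=12 kN at a=48/5 m (b=L-a=32/5):
  M_2 = Pa²(a+3b)(L-x)/L³ - Pa²b/L²  [x>a] = 12·(48/5)²·((48/5)+3·(32/5))·(16-(64/5))/16³ - 12·(48/5)²·(32/5)/16² = -1728/625 kN·m
Load 3 — triangular load w₀=-18 kN/m (0→w₀ over full span):
  M_3 = 3w₀Lx/20 - w₀L²/30 - w₀x³/(6L) = 3·(-18)·16·(64/5)/20 - (-18)·16²/30 - (-18)·(64/5)³/(6·16) = -768/125 kN·m
Superposition: M = Σ M_i = -37504/1875 kN·m ≈ -20.002133 kN·m

M(64/5) = -37504/1875 kN·m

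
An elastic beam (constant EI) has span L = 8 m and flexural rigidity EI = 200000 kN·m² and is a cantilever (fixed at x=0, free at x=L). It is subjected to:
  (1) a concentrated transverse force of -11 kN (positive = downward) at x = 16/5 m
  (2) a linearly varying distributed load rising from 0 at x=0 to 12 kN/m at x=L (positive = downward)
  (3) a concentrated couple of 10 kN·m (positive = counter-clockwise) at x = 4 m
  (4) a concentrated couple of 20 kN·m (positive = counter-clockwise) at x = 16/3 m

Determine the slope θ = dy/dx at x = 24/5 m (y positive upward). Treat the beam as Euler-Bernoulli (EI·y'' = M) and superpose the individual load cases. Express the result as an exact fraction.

θ(24/5) = -40367/15625000 rad

Load 1 — point force P=-11 kN at a=16/5 m (b=L-a=24/5):
  θ_1 = -Pa²/(2EI)  [x>a] = -(-11)·(16/5)²/(2·200000) = 22/78125 rad
Load 2 — triangular load w₀=12 kN/m (0→w₀ over full span):
  θ_2 = (w₀Lx²/4-w₀L²x/3-w₀x⁴/(24L))/EI = (12·8·(24/5)²/4-12·8²·(24/5)/3-12·(24/5)⁴/(24·8))/200000 = -6924/1953125 rad
Load 3 — applied couple M₀=10 kN·m at a=4 m (b=L-a=4):
  θ_3 = M₀a/EI  [x>a] = 10·4/200000 = 1/5000 rad
Load 4 — applied couple M₀=20 kN·m at a=16/3 m (b=L-a=8/3):
  θ_4 = M₀x/EI  [x≤a] = 20·(24/5)/200000 = 3/6250 rad
Superposition: θ = Σ θ_i = -40367/15625000 rad ≈ -0.002583 rad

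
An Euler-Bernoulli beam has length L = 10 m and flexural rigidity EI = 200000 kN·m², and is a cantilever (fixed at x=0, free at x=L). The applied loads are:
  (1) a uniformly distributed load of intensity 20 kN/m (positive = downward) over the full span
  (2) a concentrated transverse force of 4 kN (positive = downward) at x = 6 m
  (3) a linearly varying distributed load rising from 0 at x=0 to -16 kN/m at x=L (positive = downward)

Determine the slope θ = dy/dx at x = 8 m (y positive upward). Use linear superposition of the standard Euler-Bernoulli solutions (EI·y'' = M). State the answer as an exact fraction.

Load 1 — uniform load w=20 kN/m over full span:
  θ_1 = -wx(x²-3Lx+3L²)/(6EI) = -20·8·(8²-3·10·8+3·10²)/(6·200000) = -31/1875 rad
Load 2 — point force P=4 kN at a=6 m (b=L-a=4):
  θ_2 = -Pa²/(2EI)  [x>a] = -4·6²/(2·200000) = -9/25000 rad
Load 3 — triangular load w₀=-16 kN/m (0→w₀ over full span):
  θ_3 = (w₀Lx²/4-w₀L²x/3-w₀x⁴/(24L))/EI = ((-16)·10·8²/4-(-16)·10²·8/3-(-16)·8⁴/(24·10))/200000 = 464/46875 rad
Superposition: θ = Σ θ_i = -2623/375000 rad ≈ -0.006995 rad

θ(8) = -2623/375000 rad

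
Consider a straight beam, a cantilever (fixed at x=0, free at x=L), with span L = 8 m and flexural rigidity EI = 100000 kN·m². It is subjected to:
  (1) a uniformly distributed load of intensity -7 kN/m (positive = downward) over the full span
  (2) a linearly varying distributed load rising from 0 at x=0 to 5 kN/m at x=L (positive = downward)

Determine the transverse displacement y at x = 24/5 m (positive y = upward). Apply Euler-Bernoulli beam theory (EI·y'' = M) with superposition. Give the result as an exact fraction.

Load 1 — uniform load w=-7 kN/m over full span:
  y_1 = -wx²(x²-4Lx+6L²)/(24EI) = -(-7)·(24/5)²·((24/5)²-4·8·(24/5)+6·8²)/(24·100000) = 33264/1953125 m
Load 2 — triangular load w₀=5 kN/m (0→w₀ over full span):
  y_2 = (w₀Lx³/12-w₀L²x²/6-w₀x⁵/(120L))/EI = (5·8·(24/5)³/12-5·8²·(24/5)²/6-5·(24/5)⁵/(120·8))/100000 = -85296/9765625 m
Superposition: y = Σ y_i = 81024/9765625 m ≈ 0.008297 m

y(24/5) = 81024/9765625 m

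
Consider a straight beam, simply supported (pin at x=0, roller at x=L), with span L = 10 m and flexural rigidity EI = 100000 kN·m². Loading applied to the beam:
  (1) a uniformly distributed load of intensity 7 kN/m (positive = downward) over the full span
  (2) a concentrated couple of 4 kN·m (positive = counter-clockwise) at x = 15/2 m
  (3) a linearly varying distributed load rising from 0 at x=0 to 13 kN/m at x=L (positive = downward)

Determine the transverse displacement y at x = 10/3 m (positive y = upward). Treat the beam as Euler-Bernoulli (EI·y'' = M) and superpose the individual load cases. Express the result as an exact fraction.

Load 1 — uniform load w=7 kN/m over full span:
  y_1 = -wx(L³-2Lx²+x³)/(24EI) = -7·(10/3)·(10³-2·10·(10/3)²+(10/3)³)/(24·100000) = -77/9720 m
Load 2 — applied couple M₀=4 kN·m at a=15/2 m (b=L-a=5/2):
  y_2 = (M₀x³/(6L)+C₁x)/EI  [x≤a] with C₁=M₀(3b²-L²)/(6L)=-65/12 = (4·(10/3)³/(6·10)+(-65/12)·(10/3))/100000 = -101/648000 m
Load 3 — triangular load w₀=13 kN/m (0→w₀ over full span):
  y_3 = -w₀x(7L⁴-10L²x²+3x⁴)/(360LEI) = -13·(10/3)·(7·10⁴-10·10²·(10/3)²+3·(10/3)⁴)/(360·10·100000) = -26/3645 m
Superposition: y = Σ y_i = -88709/5832000 m ≈ -0.015211 m

y(10/3) = -88709/5832000 m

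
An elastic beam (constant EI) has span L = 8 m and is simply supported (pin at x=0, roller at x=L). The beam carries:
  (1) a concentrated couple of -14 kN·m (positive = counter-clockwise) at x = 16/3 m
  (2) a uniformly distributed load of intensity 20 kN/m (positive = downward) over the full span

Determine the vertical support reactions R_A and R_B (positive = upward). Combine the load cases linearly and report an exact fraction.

Load 1 — applied couple M₀=-14 kN·m at a=16/3 m (b=L-a=8/3):
  R_A = M₀/L = (-14)/8 = -7/4 kN
  R_B = -M₀/L = -(-14)/8 = 7/4 kN
Load 2 — uniform load w=20 kN/m over full span:
  R_A = wL/2 = 20·8/2 = 80 kN
  R_B = wL/2 = 20·8/2 = 80 kN
Superposition: R_A = 313/4 kN, R_B = 327/4 kN

R_A = 313/4 kN, R_B = 327/4 kN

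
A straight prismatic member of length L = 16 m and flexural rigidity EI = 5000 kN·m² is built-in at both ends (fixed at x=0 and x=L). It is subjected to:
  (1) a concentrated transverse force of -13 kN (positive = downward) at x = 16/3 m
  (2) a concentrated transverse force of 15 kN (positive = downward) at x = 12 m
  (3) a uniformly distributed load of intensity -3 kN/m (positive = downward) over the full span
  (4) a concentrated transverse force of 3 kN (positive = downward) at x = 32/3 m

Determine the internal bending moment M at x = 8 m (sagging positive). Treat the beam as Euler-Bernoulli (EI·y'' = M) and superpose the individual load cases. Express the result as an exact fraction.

M(8) = -601/18 kN·m

Load 1 — point force P=-13 kN at a=16/3 m (b=L-a=32/3):
  M_1 = Pa²(a+3b)(L-x)/L³ - Pa²b/L²  [x>a] = (-13)·(16/3)²·((16/3)+3·(32/3))·(16-8)/16³ - (-13)·(16/3)²·(32/3)/16² = -104/9 kN·m
Load 2 — point force P=15 kN at a=12 m (b=L-a=4):
  M_2 = Pb²(3a+b)x/L³ - Pab²/L²  [x≤a] = 15·4²·(3·12+4)·8/16³ - 15·12·4²/16² = 15/2 kN·m
Load 3 — uniform load w=-3 kN/m over full span:
  M_3 = wLx/2 - wL²/12 - wx²/2 = (-3)·16·8/2 - (-3)·16²/12 - (-3)·8²/2 = -32 kN·m
Load 4 — point force P=3 kN at a=32/3 m (b=L-a=16/3):
  M_4 = Pb²(3a+b)x/L³ - Pab²/L²  [x≤a] = 3·(16/3)²·(3·(32/3)+(16/3))·8/16³ - 3·(32/3)·(16/3)²/16² = 8/3 kN·m
Superposition: M = Σ M_i = -601/18 kN·m ≈ -33.388889 kN·m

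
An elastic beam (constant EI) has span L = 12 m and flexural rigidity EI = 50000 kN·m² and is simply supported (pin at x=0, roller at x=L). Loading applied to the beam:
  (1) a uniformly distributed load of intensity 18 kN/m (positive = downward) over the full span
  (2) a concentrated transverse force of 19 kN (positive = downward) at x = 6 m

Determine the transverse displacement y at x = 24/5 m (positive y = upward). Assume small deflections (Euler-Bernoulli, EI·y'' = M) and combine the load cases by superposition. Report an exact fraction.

Load 1 — uniform load w=18 kN/m over full span:
  y_1 = -wx(L³-2Lx²+x³)/(24EI) = -18·(24/5)·(12³-2·12·(24/5)²+(24/5)³)/(24·50000) = -180792/1953125 m
Load 2 — point force P=19 kN at a=6 m (b=L-a=6):
  y_2 = -Pbx(L²-b²-x²)/(6LEI)  [x≤a] = -19·6·(24/5)·(12²-6²-(24/5)²)/(6·12·50000) = -10089/781250 m
Superposition: y = Σ y_i = -412029/3906250 m ≈ -0.105479 m

y(24/5) = -412029/3906250 m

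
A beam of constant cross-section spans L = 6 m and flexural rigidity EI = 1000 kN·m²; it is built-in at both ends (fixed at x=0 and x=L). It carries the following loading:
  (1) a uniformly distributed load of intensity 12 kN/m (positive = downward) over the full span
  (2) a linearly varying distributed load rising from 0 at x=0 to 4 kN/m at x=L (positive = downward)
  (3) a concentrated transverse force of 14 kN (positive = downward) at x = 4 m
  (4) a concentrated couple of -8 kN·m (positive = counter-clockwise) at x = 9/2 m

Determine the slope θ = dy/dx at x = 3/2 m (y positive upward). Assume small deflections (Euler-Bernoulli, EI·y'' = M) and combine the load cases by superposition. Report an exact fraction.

θ(3/2) = -8553/320000 rad

Load 1 — uniform load w=12 kN/m over full span:
  θ_1 = -wx(L-x)(L-2x)/(12EI) = -12·(3/2)·(6-(3/2))·(6-2·(3/2))/(12·1000) = -81/4000 rad
Load 2 — triangular load w₀=4 kN/m (0→w₀ over full span):
  θ_2 = -w₀(2x(L-x)(L-2x)(x+2L)+x²(L-x)²)/(120LEI) = -4·(2·(3/2)·(6-(3/2))·(6-2·(3/2))·((3/2)+2·6)+(3/2)²·(6-(3/2))²)/(120·6·1000) = -1053/320000 rad
Load 3 — point force P=14 kN at a=4 m (b=L-a=2):
  θ_3 = -Pb²x(2aL-(3a+b)x)/(2L³EI)  [x≤a] = -14·2²·(3/2)·(2·4·6-(3·4+2)·(3/2))/(2·6³·1000) = -21/4000 rad
Load 4 — applied couple M₀=-8 kN·m at a=9/2 m (b=L-a=3/2):
  θ_4 = (R_Ax²/2 - M_Ax)/EI  [x≤a] with R_A=-3/2, M_A=-5/2 = ((-3/2)·(3/2)²/2 - (-5/2)·(3/2))/1000 = 33/16000 rad
Superposition: θ = Σ θ_i = -8553/320000 rad ≈ -0.026728 rad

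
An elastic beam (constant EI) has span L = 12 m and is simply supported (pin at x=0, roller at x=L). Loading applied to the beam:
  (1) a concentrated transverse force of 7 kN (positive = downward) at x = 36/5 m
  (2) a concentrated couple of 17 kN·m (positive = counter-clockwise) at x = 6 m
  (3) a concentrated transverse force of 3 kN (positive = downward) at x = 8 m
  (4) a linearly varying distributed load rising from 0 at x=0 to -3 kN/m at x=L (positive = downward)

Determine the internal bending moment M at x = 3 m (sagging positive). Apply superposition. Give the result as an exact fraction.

M(3) = -49/40 kN·m

Load 1 — point force P=7 kN at a=36/5 m (b=L-a=24/5):
  M_1 = Pbx/L  [x≤a] = 7·(24/5)·3/12 = 42/5 kN·m
Load 2 — applied couple M₀=17 kN·m at a=6 m (b=L-a=6):
  M_2 = M₀x/L  [x≤a] = 17·3/12 = 17/4 kN·m
Load 3 — point force P=3 kN at a=8 m (b=L-a=4):
  M_3 = Pbx/L  [x≤a] = 3·4·3/12 = 3 kN·m
Load 4 — triangular load w₀=-3 kN/m (0→w₀ over full span):
  M_4 = w₀Lx/6 - w₀x³/(6L) = (-3)·12·3/6 - (-3)·3³/(6·12) = -135/8 kN·m
Superposition: M = Σ M_i = -49/40 kN·m ≈ -1.225000 kN·m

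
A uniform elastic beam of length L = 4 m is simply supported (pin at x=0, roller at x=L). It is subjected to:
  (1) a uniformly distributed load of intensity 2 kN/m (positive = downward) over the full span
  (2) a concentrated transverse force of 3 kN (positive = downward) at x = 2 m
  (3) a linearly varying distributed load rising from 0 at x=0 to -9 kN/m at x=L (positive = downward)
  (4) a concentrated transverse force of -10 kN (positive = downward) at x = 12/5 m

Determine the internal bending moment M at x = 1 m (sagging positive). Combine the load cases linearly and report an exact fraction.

Load 1 — uniform load w=2 kN/m over full span:
  M_1 = wx(L-x)/2 = 2·1·(4-1)/2 = 3 kN·m
Load 2 — point force P=3 kN at a=2 m (b=L-a=2):
  M_2 = Pbx/L  [x≤a] = 3·2·1/4 = 3/2 kN·m
Load 3 — triangular load w₀=-9 kN/m (0→w₀ over full span):
  M_3 = w₀Lx/6 - w₀x³/(6L) = (-9)·4·1/6 - (-9)·1³/(6·4) = -45/8 kN·m
Load 4 — point force P=-10 kN at a=12/5 m (b=L-a=8/5):
  M_4 = Pbx/L  [x≤a] = (-10)·(8/5)·1/4 = -4 kN·m
Superposition: M = Σ M_i = -41/8 kN·m ≈ -5.125000 kN·m

M(1) = -41/8 kN·m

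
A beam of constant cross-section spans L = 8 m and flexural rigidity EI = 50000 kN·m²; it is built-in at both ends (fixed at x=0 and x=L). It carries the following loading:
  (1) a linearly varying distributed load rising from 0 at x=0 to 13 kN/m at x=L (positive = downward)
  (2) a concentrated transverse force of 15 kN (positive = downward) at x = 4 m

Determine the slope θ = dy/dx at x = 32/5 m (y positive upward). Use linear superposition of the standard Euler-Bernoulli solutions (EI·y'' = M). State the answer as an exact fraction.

θ(32/5) = 10031/11718750 rad

Load 1 — triangular load w₀=13 kN/m (0→w₀ over full span):
  θ_1 = -w₀(2x(L-x)(L-2x)(x+2L)+x²(L-x)²)/(120LEI) = -13·(2·(32/5)·(8-(32/5))·(8-2·(32/5))·((32/5)+2·8)+(32/5)²·(8-(32/5))²)/(120·8·50000) = 3328/5859375 rad
Load 2 — point force P=15 kN at a=4 m (b=L-a=4):
  θ_2 = Pa²(L-x)(2bL-(3b+a)(L-x))/(2L³EI)  [x>a] = 15·4²·(8-(32/5))·(2·4·8-(3·4+4)·(8-(32/5)))/(2·8³·50000) = 9/31250 rad
Superposition: θ = Σ θ_i = 10031/11718750 rad ≈ 0.000856 rad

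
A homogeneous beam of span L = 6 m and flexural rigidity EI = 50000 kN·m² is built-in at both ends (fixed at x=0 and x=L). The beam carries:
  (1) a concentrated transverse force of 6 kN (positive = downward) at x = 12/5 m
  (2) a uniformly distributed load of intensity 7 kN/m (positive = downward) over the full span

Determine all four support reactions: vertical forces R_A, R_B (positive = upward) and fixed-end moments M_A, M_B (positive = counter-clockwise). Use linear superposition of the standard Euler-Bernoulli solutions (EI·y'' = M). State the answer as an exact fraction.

Load 1 — point force P=6 kN at a=12/5 m (b=L-a=18/5):
  R_A = Pb²(3a+b)/L³ = 6·(18/5)²·(3·(12/5)+(18/5))/6³ = 486/125 kN
  M_A = Pab²/L² = 6·(12/5)·(18/5)²/6² = 648/125 kN·m
  R_B = Pa²(a+3b)/L³ = 6·(12/5)²·((12/5)+3·(18/5))/6³ = 264/125 kN
  M_B = -Pa²b/L² = -6·(12/5)²·(18/5)/6² = -432/125 kN·m
Load 2 — uniform load w=7 kN/m over full span:
  R_A = wL/2 = 7·6/2 = 21 kN
  M_A = wL²/12 = 7·6²/12 = 21 kN·m
  R_B = wL/2 = 7·6/2 = 21 kN
  M_B = -wL²/12 = -7·6²/12 = -21 kN·m
Superposition: R_A = 3111/125 kN, M_A = 3273/125 kN·m, R_B = 2889/125 kN, M_B = -3057/125 kN·m

R_A = 3111/125 kN, M_A = 3273/125 kN·m, R_B = 2889/125 kN, M_B = -3057/125 kN·m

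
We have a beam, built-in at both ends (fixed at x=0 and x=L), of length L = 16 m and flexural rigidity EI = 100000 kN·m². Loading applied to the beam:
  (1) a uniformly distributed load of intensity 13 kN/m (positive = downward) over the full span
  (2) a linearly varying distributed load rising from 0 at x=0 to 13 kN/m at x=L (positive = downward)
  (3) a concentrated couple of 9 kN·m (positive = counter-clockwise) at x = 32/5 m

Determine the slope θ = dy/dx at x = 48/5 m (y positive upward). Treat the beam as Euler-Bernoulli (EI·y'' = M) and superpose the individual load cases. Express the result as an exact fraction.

θ(48/5) = 5788/1953125 rad

Load 1 — uniform load w=13 kN/m over full span:
  θ_1 = -wx(L-x)(L-2x)/(12EI) = -13·(48/5)·(16-(48/5))·(16-2·(48/5))/(12·100000) = 832/390625 rad
Load 2 — triangular load w₀=13 kN/m (0→w₀ over full span):
  θ_2 = -w₀(2x(L-x)(L-2x)(x+2L)+x²(L-x)²)/(120LEI) = -13·(2·(48/5)·(16-(48/5))·(16-2·(48/5))·((48/5)+2·16)+(48/5)²·(16-(48/5))²)/(120·16·100000) = 1664/1953125 rad
Load 3 — applied couple M₀=9 kN·m at a=32/5 m (b=L-a=48/5):
  θ_3 = (R_Ax²/2 - M_Ax - M₀(x-a))/EI  [x>a] with R_A=81/100, M_A=27/25 = ((81/100)·(48/5)²/2 - (27/25)·(48/5) - 9·((48/5)-(32/5)))/100000 = -36/1953125 rad
Superposition: θ = Σ θ_i = 5788/1953125 rad ≈ 0.002963 rad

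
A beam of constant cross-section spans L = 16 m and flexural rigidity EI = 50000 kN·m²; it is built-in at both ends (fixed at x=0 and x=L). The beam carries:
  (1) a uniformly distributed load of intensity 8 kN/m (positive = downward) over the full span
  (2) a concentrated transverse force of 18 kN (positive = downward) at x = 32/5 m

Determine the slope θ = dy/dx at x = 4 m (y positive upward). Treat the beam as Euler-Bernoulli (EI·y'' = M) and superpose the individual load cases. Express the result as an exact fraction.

θ(4) = -2567/390625 rad

Load 1 — uniform load w=8 kN/m over full span:
  θ_1 = -wx(L-x)(L-2x)/(12EI) = -8·4·(16-4)·(16-2·4)/(12·50000) = -16/3125 rad
Load 2 — point force P=18 kN at a=32/5 m (b=L-a=48/5):
  θ_2 = -Pb²x(2aL-(3a+b)x)/(2L³EI)  [x≤a] = -18·(48/5)²·4·(2·(32/5)·16-(3·(32/5)+(48/5))·4)/(2·16³·50000) = -567/390625 rad
Superposition: θ = Σ θ_i = -2567/390625 rad ≈ -0.006572 rad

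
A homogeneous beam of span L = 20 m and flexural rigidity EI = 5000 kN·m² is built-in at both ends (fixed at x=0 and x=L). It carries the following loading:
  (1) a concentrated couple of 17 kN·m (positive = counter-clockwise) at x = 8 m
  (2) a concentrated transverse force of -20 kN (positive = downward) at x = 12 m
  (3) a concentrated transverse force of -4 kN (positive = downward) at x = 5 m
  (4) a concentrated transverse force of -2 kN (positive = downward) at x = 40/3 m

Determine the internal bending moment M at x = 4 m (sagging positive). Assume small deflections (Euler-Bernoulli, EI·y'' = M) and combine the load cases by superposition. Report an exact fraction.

Load 1 — applied couple M₀=17 kN·m at a=8 m (b=L-a=12):
  M_1 = R_Ax - M_A  [x≤a] with R_A=153/125, M_A=51/25 = (153/125)·4 - (51/25) = 357/125 kN·m
Load 2 — point force P=-20 kN at a=12 m (b=L-a=8):
  M_2 = Pb²(3a+b)x/L³ - Pab²/L²  [x≤a] = (-20)·8²·(3·12+8)·4/20³ - (-20)·12·8²/20² = 256/25 kN·m
Load 3 — point force P=-4 kN at a=5 m (b=L-a=15):
  M_3 = Pb²(3a+b)x/L³ - Pab²/L²  [x≤a] = (-4)·15²·(3·5+15)·4/20³ - (-4)·5·15²/20² = -9/4 kN·m
Load 4 — point force P=-2 kN at a=40/3 m (b=L-a=20/3):
  M_4 = Pb²(3a+b)x/L³ - Pab²/L²  [x≤a] = (-2)·(20/3)²·(3·(40/3)+(20/3))·4/20³ - (-2)·(40/3)·(20/3)²/20² = 8/9 kN·m
Superposition: M = Σ M_i = 52807/4500 kN·m ≈ 11.734889 kN·m

M(4) = 52807/4500 kN·m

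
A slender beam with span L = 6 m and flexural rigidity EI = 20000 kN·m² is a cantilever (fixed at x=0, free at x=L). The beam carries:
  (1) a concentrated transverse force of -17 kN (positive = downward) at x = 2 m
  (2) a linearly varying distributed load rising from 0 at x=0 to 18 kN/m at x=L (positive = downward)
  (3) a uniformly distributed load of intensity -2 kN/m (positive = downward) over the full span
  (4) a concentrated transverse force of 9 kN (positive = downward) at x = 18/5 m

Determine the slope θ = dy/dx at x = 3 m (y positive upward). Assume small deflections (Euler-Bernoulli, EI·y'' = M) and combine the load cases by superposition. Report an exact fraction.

θ(3) = -14993/800000 rad

Load 1 — point force P=-17 kN at a=2 m (b=L-a=4):
  θ_1 = -Pa²/(2EI)  [x>a] = -(-17)·2²/(2·20000) = 17/10000 rad
Load 2 — triangular load w₀=18 kN/m (0→w₀ over full span):
  θ_2 = (w₀Lx²/4-w₀L²x/3-w₀x⁴/(24L))/EI = (18·6·3²/4-18·6²·3/3-18·3⁴/(24·6))/20000 = -3321/160000 rad
Load 3 — uniform load w=-2 kN/m over full span:
  θ_3 = -wx(x²-3Lx+3L²)/(6EI) = -(-2)·3·(3²-3·6·3+3·6²)/(6·20000) = 63/20000 rad
Load 4 — point force P=9 kN at a=18/5 m (b=L-a=12/5):
  θ_4 = -Px(2a-x)/(2EI)  [x≤a] = -9·3·(2·(18/5)-3)/(2·20000) = -567/200000 rad
Superposition: θ = Σ θ_i = -14993/800000 rad ≈ -0.018741 rad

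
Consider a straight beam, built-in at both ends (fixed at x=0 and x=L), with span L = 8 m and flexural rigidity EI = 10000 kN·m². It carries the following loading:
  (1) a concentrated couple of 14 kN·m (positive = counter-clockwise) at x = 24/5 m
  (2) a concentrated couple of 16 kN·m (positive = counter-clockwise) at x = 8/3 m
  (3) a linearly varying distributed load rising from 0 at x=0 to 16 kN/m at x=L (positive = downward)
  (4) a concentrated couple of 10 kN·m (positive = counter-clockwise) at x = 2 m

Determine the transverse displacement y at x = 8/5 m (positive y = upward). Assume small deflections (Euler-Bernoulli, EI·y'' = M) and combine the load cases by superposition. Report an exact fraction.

y(8/5) = -1040339/351562500 m

Load 1 — applied couple M₀=14 kN·m at a=24/5 m (b=L-a=16/5):
  y_1 = (R_Ax³/6 - M_Ax²/2)/EI  [x≤a] with R_A=63/25, M_A=112/25 = ((63/25)·(8/5)³/6 - (112/25)·(8/5)²/2)/10000 = -784/1953125 m
Load 2 — applied couple M₀=16 kN·m at a=8/3 m (b=L-a=16/3):
  y_2 = (R_Ax³/6 - M_Ax²/2)/EI  [x≤a] with R_A=8/3, M_A=0 = ((8/3)·(8/5)³/6 - 0·(8/5)²/2)/10000 = 128/703125 m
Load 3 — triangular load w₀=16 kN/m (0→w₀ over full span):
  y_3 = -w₀x²(L-x)²(x+2L)/(120LEI) = -16·(8/5)²·(8-(8/5))²·((8/5)+2·8)/(120·8·10000) = -90112/29296875 m
Load 4 — applied couple M₀=10 kN·m at a=2 m (b=L-a=6):
  y_4 = (R_Ax³/6 - M_Ax²/2)/EI  [x≤a] with R_A=45/32, M_A=-15/8 = ((45/32)·(8/5)³/6 - (-15/8)·(8/5)²/2)/10000 = 21/62500 m
Superposition: y = Σ y_i = -1040339/351562500 m ≈ -0.002959 m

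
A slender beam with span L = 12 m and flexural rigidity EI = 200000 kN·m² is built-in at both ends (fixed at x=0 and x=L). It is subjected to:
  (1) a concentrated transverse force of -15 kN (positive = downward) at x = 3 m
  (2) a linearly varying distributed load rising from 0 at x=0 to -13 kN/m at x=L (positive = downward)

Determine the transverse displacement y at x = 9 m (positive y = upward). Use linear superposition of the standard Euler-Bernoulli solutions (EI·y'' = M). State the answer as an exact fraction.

y(9) = 78273/64000000 m

Load 1 — point force P=-15 kN at a=3 m (b=L-a=9):
  y_1 = -Pa²(L-x)²(3bL-(3b+a)(L-x))/(6L³EI)  [x>a] = -(-15)·3²·(12-9)²·(3·9·12-(3·9+3)·(12-9))/(6·12³·200000) = 351/2560000 m
Load 2 — triangular load w₀=-13 kN/m (0→w₀ over full span):
  y_2 = -w₀x²(L-x)²(x+2L)/(120LEI) = -(-13)·9²·(12-9)²·(9+2·12)/(120·12·200000) = 34749/32000000 m
Superposition: y = Σ y_i = 78273/64000000 m ≈ 0.001223 m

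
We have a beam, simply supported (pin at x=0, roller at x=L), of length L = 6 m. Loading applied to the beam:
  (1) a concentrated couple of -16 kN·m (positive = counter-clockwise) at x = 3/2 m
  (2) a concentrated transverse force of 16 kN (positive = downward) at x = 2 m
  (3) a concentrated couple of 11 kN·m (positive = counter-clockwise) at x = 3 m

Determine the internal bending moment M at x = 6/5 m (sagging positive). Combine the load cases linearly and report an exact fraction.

Load 1 — applied couple M₀=-16 kN·m at a=3/2 m (b=L-a=9/2):
  M_1 = M₀x/L  [x≤a] = (-16)·(6/5)/6 = -16/5 kN·m
Load 2 — point force P=16 kN at a=2 m (b=L-a=4):
  M_2 = Pbx/L  [x≤a] = 16·4·(6/5)/6 = 64/5 kN·m
Load 3 — applied couple M₀=11 kN·m at a=3 m (b=L-a=3):
  M_3 = M₀x/L  [x≤a] = 11·(6/5)/6 = 11/5 kN·m
Superposition: M = Σ M_i = 59/5 kN·m ≈ 11.800000 kN·m

M(6/5) = 59/5 kN·m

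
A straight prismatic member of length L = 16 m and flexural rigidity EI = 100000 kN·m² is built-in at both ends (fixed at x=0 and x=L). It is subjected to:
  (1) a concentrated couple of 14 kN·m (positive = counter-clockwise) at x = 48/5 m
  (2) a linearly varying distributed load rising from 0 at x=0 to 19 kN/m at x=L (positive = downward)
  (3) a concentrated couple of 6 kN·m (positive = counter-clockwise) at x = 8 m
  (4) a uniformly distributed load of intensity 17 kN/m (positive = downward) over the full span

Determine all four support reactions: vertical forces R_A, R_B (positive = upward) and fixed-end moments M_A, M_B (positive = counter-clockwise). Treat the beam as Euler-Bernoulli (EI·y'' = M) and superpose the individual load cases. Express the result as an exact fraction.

Load 1 — applied couple M₀=14 kN·m at a=48/5 m (b=L-a=32/5):
  R_A = 6M₀ab/L³ = 6·14·(48/5)·(32/5)/16³ = 63/50 kN
  M_A = M₀b(2a-b)/L² = 14·(32/5)·(2·(48/5)-(32/5))/16² = 112/25 kN·m
  R_B = -6M₀ab/L³ = -6·14·(48/5)·(32/5)/16³ = -63/50 kN
  M_B = M₀a(2b-a)/L² = 14·(48/5)·(2·(32/5)-(48/5))/16² = 42/25 kN·m
Load 2 — triangular load w₀=19 kN/m (0→w₀ over full span):
  R_A = 3w₀L/20 = 3·19·16/20 = 228/5 kN
  M_A = w₀L²/30 = 19·16²/30 = 2432/15 kN·m
  R_B = 7w₀L/20 = 7·19·16/20 = 532/5 kN
  M_B = -w₀L²/20 = -19·16²/20 = -1216/5 kN·m
Load 3 — applied couple M₀=6 kN·m at a=8 m (b=L-a=8):
  R_A = 6M₀ab/L³ = 6·6·8·8/16³ = 9/16 kN
  M_A = M₀b(2a-b)/L² = 6·8·(2·8-8)/16² = 3/2 kN·m
  R_B = -6M₀ab/L³ = -6·6·8·8/16³ = -9/16 kN
  M_B = M₀a(2b-a)/L² = 6·8·(2·8-8)/16² = 3/2 kN·m
Load 4 — uniform load w=17 kN/m over full span:
  R_A = wL/2 = 17·16/2 = 136 kN
  M_A = wL²/12 = 17·16²/12 = 1088/3 kN·m
  R_B = wL/2 = 17·16/2 = 136 kN
  M_B = -wL²/12 = -17·16²/12 = -1088/3 kN·m
Superposition: R_A = 73369/400 kN, M_A = 26539/50 kN·m, R_B = 96231/400 kN, M_B = -90403/150 kN·m

R_A = 73369/400 kN, M_A = 26539/50 kN·m, R_B = 96231/400 kN, M_B = -90403/150 kN·m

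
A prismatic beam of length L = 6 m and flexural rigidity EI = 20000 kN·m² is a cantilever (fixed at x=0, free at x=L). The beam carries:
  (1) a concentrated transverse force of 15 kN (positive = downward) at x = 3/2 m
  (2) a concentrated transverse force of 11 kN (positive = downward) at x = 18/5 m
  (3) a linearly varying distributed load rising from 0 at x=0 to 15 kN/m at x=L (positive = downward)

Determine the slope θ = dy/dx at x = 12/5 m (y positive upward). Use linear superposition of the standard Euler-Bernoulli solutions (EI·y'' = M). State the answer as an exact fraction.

Load 1 — point force P=15 kN at a=3/2 m (b=L-a=9/2):
  θ_1 = -Pa²/(2EI)  [x>a] = -15·(3/2)²/(2·20000) = -27/32000 rad
Load 2 — point force P=11 kN at a=18/5 m (b=L-a=12/5):
  θ_2 = -Px(2a-x)/(2EI)  [x≤a] = -11·(12/5)·(2·(18/5)-(12/5))/(2·20000) = -99/31250 rad
Load 3 — triangular load w₀=15 kN/m (0→w₀ over full span):
  θ_3 = (w₀Lx²/4-w₀L²x/3-w₀x⁴/(24L))/EI = (15·6·(12/5)²/4-15·6²·(12/5)/3-15·(12/5)⁴/(24·6))/20000 = -4779/312500 rad
Superposition: θ = Σ θ_i = -386091/20000000 rad ≈ -0.019305 rad

θ(12/5) = -386091/20000000 rad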